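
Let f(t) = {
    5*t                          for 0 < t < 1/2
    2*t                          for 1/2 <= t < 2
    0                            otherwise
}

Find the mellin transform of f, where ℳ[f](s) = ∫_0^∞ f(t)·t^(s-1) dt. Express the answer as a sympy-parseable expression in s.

(2**(s + 3) + 3/2**s)/(2*(s + 1))
  Re(s) > -1

f breaks at 1/2 into 2 integrals to sum
the [0, 1/2) slice contributes ∫ 5*t·t^(s-1) dt
∫ 2*t·t^(s-1) over [1/2, 2)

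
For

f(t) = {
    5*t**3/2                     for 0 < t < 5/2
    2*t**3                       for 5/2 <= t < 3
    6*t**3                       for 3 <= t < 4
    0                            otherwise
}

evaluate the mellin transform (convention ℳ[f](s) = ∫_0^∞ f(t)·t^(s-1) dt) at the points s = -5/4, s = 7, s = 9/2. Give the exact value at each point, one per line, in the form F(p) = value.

F(-5/4) = -48*3**(3/4)/7 + 5*2**(1/4)*5**(3/4)/14 + 192*sqrt(2)/7
F(7) = 2482187621/4096
F(9/2) = -5832*sqrt(3)/5 + 15625*sqrt(10)/768 + 131072/5

linearity at 5/2, 3 turns ℳ[f](s) into 3 summed integrals
piece [0, 5/2): integrate 5*t**3/2 against the kernel
for t in [5/2, 3): the term is ∫ 2*t**3·t^(s-1)
the [3, 4) slice contributes ∫ 6*t**3·t^(s-1) dt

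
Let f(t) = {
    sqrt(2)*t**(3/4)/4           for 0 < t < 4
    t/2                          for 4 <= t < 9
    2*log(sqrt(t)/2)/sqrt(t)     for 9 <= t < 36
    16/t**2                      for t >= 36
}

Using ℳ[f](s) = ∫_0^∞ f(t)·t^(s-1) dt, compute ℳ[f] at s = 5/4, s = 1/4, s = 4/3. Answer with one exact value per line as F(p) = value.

invert the power substitution to get sqrt(2)*t**(3/2)/4 on [0, 2); t**2/2 on [2, 3); 2*log(t/2)/t on [3, 6); …
strip the common scale on t: t**(3/2) on [0, 1); 2*t**2 on [1, 3/2); log(t)/t on [3/2, 3); …
f breaks at 4, 9, 36 into 4 integrals to sum
piece [0, 4): integrate sqrt(2)*t**(3/4)/4 against the kernel
the [4, 9) slice contributes ∫ t/2·t^(s-1) dt
∫ 2*log(sqrt(t)/2)/sqrt(t)·t^(s-1) over [9, 36)
on [36, ∞): add ∫ 16/t**2·t^(s-1) dt

F(5/4) = -272*sqrt(6)/27 - 14*sqrt(2)/9 + log(2**(8*sqrt(3))*3**(-8*sqrt(3) + 16*sqrt(6))) + 70*sqrt(3)/3
F(1/4) = -1508*sqrt(6)/567 - 4*sqrt(6)*log(3)/3 - 8*sqrt(3)*log(2)/3 - 3*sqrt(2)/5 + 8*sqrt(3)*log(3)/3 + 134*sqrt(3)/15
F(4/3) = -598*6**(2/3)/75 - 36*3**(2/3)*log(3)/5 - 264*2**(2/3)/175 + 36*3**(2/3)*log(2)/5 + 7587*3**(2/3)/350 + 72*6**(2/3)*log(3)/5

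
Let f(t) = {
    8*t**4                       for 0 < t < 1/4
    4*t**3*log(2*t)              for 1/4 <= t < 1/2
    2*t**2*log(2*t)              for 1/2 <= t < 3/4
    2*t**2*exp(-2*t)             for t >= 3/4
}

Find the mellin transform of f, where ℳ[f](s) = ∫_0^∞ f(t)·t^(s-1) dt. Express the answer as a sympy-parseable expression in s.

peel off the shared t-power: 8*t**3 on [0, 1/4); 4*t**2*log(2*t) on [1/4, 1/2); 2*t*log(2*t) on [1/2, 3/4); …
peel off the common scale on t: t**3 on [0, 1/2); t**2*log(t) on [1/2, 1); t*log(t) on [1, 3/2); …
invert the shared t-power to get t**2 on [0, 1/2); t*log(t) on [1/2, 1); log(t) on [1, 3/2); …
split f at 1/4, 1/2, 3/4: ℳ[f](s) collects 4 kernel integrals
segment 0 to 1/4 holds 8*t**4; add its integral
segment 1/4 to 1/2 holds 4*t**3*log(2*t); add its integral
[1/2, 3/4) adds the kernel integral of 2*t**2*log(2*t)
segment [3/4, ∞) carries 2*t**2*exp(-2*t); integrate it

(16*2**s*(s + 2)**2*(s + 4)*(2*s + (s + 2)**2 + 5)*uppergamma(s + 2, 3/2) - 16*2**s*(s + 2)**2*(s + 4) + 16*2**s*(s + 4)*(2*s + (s + 2)**2 + 5) + 3**s*(s + 2)*(s + 4)*(-36*log(2) + 36*log(3))*(2*s + (s + 2)**2 + 5) - 36*3**s*(s + 4)*(2*s + (s + 2)**2 + 5) + (s + 2)**3*(s + 4)*log(4) + (s + 2)**2*(s + 4)*log(4) + 2*(s + 2)**2*(s + 4) + (s + 2)**2*(2*s + (s + 2)**2 + 5))/(32*2**(2*s)*(s + 2)**2*(s + 4)*(2*s + (s + 2)**2 + 5))
  Re(s) > -4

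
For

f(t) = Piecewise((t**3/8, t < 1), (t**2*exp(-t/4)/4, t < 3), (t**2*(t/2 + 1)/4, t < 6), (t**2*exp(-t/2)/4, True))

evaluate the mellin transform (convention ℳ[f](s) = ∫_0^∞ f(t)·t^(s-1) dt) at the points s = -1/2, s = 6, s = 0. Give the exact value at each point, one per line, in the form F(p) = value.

undo the common scale on t: t**3 on [0, 1/2); t**2*exp(-t/2) on [1/2, 3/2); t**2*(t + 1) on [3/2, 3); …
strip the shared t-power: t on [0, 1/2); exp(-t/2) on [1/2, 3/2); t + 1 on [3/2, 3); …
cuts at 1, 3, 6: linearity sums the 4 kernel integrals
for t in [0, 1): the term is ∫ t**3/8·t^(s-1)
segment [1, 3) carries t**2*exp(-t/4)/4; integrate it
the [3, 6) slice contributes ∫ t**2*(t/2 + 1)/4·t^(s-1) dt
[6, ∞) adds the kernel integral of t**2*exp(-t/2)/4

F(-1/2) = -19*sqrt(3)/20 - sqrt(3)*exp(-3/4) - sqrt(pi)*erfc(sqrt(3)/2) + sqrt(2)*sqrt(pi)*erfc(sqrt(3))/4 + 1/20 + sqrt(6)*exp(-3)/2 + exp(-1/4) + sqrt(pi)*erfc(1/2) + 14*sqrt(6)/5
F(6) = -174811815*exp(-3/4) + 55289551/288 + 6401664*exp(-3) + 106028861*exp(-1/4)
F(0) = -7*exp(-3/4) + 4*exp(-3) + 5*exp(-1/4) + 271/24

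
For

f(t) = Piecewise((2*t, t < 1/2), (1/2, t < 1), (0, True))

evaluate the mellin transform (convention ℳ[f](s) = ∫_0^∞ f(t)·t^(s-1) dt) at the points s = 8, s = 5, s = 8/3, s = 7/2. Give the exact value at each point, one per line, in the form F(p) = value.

invert the common scale on t to get t on [0, 1); 1/2 on [1, 2)
decompose at 1/2; ℳ[f](s) sums the 2 pieces' integrals
over [0, 1/2), the kernel integral of 2*t enters the sum
on [1/2, 1) integrate f = 1/2 against the kernel

F(8) = 2311/36864
F(5) = 49/480
F(8/3) = 15*2**(1/3)/1408 + 3/16
F(7/2) = 5*sqrt(2)/1008 + 1/7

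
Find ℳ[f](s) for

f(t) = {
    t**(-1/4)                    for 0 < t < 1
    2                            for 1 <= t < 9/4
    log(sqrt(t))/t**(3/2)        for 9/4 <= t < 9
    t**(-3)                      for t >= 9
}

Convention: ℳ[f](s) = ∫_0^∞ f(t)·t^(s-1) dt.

2**(2 - 2*s)*(648*2**(2*s - 2)*s*(2*s - 6)*(-4*s + 4*(s - 1)**2 + 5) - 324*2**(2*s - 2)*(2*s - 6)*(4*s - 1)*(-4*s + 4*(s - 1)**2 + 5) - 432*3**(2*s - 2)*s*(s - 1)*(2*s - 6)*(4*s - 1)*log(3) + 432*3**(2*s - 2)*s*(s - 1)*(2*s - 6)*(4*s - 1)*log(2) - 216*3**(2*s - 2)*s*(2*s - 6)*(4*s - 1)*log(2) + 216*3**(2*s - 2)*s*(2*s - 6)*(4*s - 1) + 216*3**(2*s - 2)*s*(2*s - 6)*(4*s - 1)*log(3) + 729*3**(2*s - 2)*(2*s - 6)*(4*s - 1)*(-4*s + 4*(s - 1)**2 + 5) + 216*6**(2*s - 2)*s*(s - 1)*(2*s - 6)*(4*s - 1)*log(3) - 108*6**(2*s - 2)*s*(2*s - 6)*(4*s - 1)*log(3) - 108*6**(2*s - 2)*s*(2*s - 6)*(4*s - 1) - 4*6**(2*s - 2)*s*(4*s - 1)*(-4*s + 4*(s - 1)**2 + 5))/(162*s*(2*s - 6)*(4*s - 1)*(-4*s + 4*(s - 1)**2 + 5))
  1/4 < Re(s) < 3

invert the shared t-power to get t**(3/4) on [0, 1); 2*t on [1, 9/4); log(sqrt(t))/sqrt(t) on [9/4, 9); …
peel off the power substitution: t**(3/2) on [0, 1); 2*t**2 on [1, 3/2); log(t)/t on [3/2, 3); …
split f at 1, 9/4, 9: ℳ[f](s) collects 4 kernel integrals
segment 0 to 1 holds t**(-1/4); add its integral
on [1, 9/4): add ∫ 2·t^(s-1) dt
the [9/4, 9) slice contributes ∫ log(sqrt(t))/t**(3/2)·t^(s-1) dt
between 9 and ∞ the integrand is t**(-3)·t^(s-1)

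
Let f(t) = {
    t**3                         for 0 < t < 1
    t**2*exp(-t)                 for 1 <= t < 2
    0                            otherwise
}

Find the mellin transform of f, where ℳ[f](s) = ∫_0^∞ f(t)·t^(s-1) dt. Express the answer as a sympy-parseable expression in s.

strip the shared t-power: t on [0, 1); exp(-t) on [1, 2)
breakpoints 1: one integral from each of the 2 segments
the [0, 1) slice contributes ∫ t**3·t^(s-1) dt
piece [1, 2): integrate t**2*exp(-t) against the kernel

((s + 3)*uppergamma(s + 2, 1) - (s + 3)*uppergamma(s + 2, 2) + 1)/(s + 3)
  Re(s) > -3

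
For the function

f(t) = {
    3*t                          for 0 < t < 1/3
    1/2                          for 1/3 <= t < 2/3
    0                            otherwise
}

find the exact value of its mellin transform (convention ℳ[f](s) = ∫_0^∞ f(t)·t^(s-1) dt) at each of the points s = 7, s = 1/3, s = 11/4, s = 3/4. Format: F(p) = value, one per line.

F(7) = 515/122472
F(1/3) = 3**(2/3)*(-1 + 2*2**(1/3))/4
F(11/4) = 2*3**(1/4)*(7 + 60*2**(3/4))/4455
F(3/4) = 2*3**(1/4)*(-1 + 7*2**(3/4))/63

undo the common scale on t: 2*t on [0, 1/2); 1/2 on [1/2, 1)
reversing the common scale on t: t on [0, 1); 1/2 on [1, 2)
slice at 1/3, transform all 2 pieces, and sum them
over [0, 1/3), the kernel integral of 3*t enters the sum
segment 1/3 to 2/3 holds 1/2; add its integral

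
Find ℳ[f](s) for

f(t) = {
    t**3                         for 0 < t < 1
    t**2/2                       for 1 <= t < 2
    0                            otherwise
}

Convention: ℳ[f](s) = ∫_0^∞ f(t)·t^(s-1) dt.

(2**(s + 2)*(s + 3) + s + 1)/(2*(s + 2)*(s + 3))
  Re(s) > -3

strip the shared t-power: t on [0, 1); 1/2 on [1, 2)
the 2 pieces separated at 1 each add one integral
on [0, 1): add ∫ t**3·t^(s-1) dt
over [1, 2), the kernel integral of t**2/2 enters the sum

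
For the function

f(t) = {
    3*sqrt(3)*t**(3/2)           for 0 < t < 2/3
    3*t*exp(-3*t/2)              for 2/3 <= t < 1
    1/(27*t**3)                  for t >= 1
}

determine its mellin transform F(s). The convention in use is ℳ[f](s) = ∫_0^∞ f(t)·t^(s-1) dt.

(54*2**s*(s - 3)*(2*s + 3)*uppergamma(s + 1, 1) - 54*2**s*(s - 3)*(2*s + 3)*uppergamma(s + 1, 3/2) + 108*2**(s + 1/2)*(s - 3) - 3**s*(2*s + 3))/(27*3**s*(s - 3)*(2*s + 3))
  -3/2 < Re(s) < 3

the common scale on t comes off first: t**(3/2) on [0, 2); t*exp(-t/2) on [2, 3); t**(-3) on [3, ∞)
peel off the shared t-power: sqrt(t) on [0, 2); exp(-t/2) on [2, 3); t**(-4) on [3, ∞)
treat the 3 regions marked off by 2/3, 1 separately and sum
on [0, 2/3) integrate f = 3*sqrt(3)*t**(3/2) against the kernel
∫ 3*t*exp(-3*t/2)·t^(s-1) over [2/3, 1)
[1, ∞) adds the kernel integral of 1/(27*t**3)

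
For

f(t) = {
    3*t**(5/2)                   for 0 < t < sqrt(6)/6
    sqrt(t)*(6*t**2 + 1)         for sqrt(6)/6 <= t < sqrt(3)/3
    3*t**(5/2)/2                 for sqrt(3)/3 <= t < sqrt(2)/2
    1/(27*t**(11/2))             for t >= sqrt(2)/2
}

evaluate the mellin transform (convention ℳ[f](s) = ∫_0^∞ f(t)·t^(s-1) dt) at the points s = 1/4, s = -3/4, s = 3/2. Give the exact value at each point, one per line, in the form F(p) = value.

F(1/4) = 6**(5/8)*(-9450 + 2053*3**(3/8) + 11718*2**(3/8))/37422
F(-3/4) = 6**(1/8)*(-22275*2**(7/8) + 2249*3**(7/8) + 52650)/14175
F(3/2) = 275/864

peel off the shared t-power: 3*t**2 on [0, sqrt(6)/6); 6*t**2 + 1 on [sqrt(6)/6, sqrt(3)/3); 3*t**2/2 on [sqrt(3)/3, sqrt(2)/2); …
strip the power substitution: 3*t on [0, 1/6); 6*t + 1 on [1/6, 1/3); 3*t/2 on [1/3, 1/2); …
invert the common scale on t to get t on [0, 1/2); 2*t + 1 on [1/2, 1); t/2 on [1, 3/2); …
linearity at sqrt(6)/6, sqrt(3)/3, sqrt(2)/2 turns ℳ[f](s) into 4 summed integrals
∫ over [0, sqrt(6)/6) of 3*t**(5/2)·t^(s-1) joins the sum
piece [sqrt(6)/6, sqrt(3)/3): integrate sqrt(t)*(6*t**2 + 1) against the kernel
∫ 3*t**(5/2)/2·t^(s-1) over [sqrt(3)/3, sqrt(2)/2)
∫ over [sqrt(2)/2, ∞) of 1/(27*t**(11/2))·t^(s-1) joins the sum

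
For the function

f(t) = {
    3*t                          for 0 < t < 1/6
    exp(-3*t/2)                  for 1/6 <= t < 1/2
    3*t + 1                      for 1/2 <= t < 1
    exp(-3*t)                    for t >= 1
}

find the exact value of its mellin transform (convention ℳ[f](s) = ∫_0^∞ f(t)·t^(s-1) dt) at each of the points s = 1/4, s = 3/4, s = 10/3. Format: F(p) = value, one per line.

F(1/4) = 6**(3/4)*(-26*3**(1/4) - 5*sqrt(2)*uppergamma(1/4, 3/4) + 5*2**(1/4)*uppergamma(1/4, 3) + 2 + 5*sqrt(2)*uppergamma(1/4, 1/4) + 32*6**(1/4))/30
F(3/4) = 6**(1/4)*(-46*3**(3/4) - 42*sqrt(2)*uppergamma(3/4, 3/4) + 21*2**(3/4)*uppergamma(3/4, 3) + 6 + 42*sqrt(2)*uppergamma(3/4, 1/4) + 64*6**(3/4))/126
F(10/3) = -8*18**(1/3)*uppergamma(10/3, 3/4)/81 - 21*2**(2/3)/520 + 6**(2/3)/11232 + 3**(2/3)*uppergamma(10/3, 3)/81 + 8*18**(1/3)*uppergamma(10/3, 1/4)/81 + 129/130

remove the common scale on t first: t on [0, 1/2); exp(-t/2) on [1/2, 3/2); t + 1 on [3/2, 3); …
treat the 4 regions marked off by 1/6, 1/2, 1 separately and sum
segment [0, 1/6) carries 3*t; integrate it
∫ exp(-3*t/2)·t^(s-1) over [1/6, 1/2)
over [1/2, 1), the kernel integral of (3*t + 1) enters the sum
on [1, ∞): add ∫ exp(-3*t)·t^(s-1) dt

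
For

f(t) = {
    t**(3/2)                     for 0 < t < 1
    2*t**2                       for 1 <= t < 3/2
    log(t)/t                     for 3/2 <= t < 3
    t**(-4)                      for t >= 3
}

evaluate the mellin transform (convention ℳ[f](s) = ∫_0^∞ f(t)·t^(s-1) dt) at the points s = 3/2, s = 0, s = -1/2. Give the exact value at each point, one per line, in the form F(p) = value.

F(3/2) = -538*sqrt(3)/135 - 5/21 + log(2**(sqrt(6))*3**(-sqrt(6) + 2*sqrt(3))) + 83*sqrt(6)/28
F(0) = log(6**(1/3)/2) + 365/162
F(-1/2) = -1/3 - 4*sqrt(6)*log(2)/27 - 2*sqrt(3)*log(3)/27 - 106*sqrt(3)/2187 + 4*sqrt(6)*log(3)/27 + 89*sqrt(6)/81

summing 4 kernel integrals split by 1, 3/2, 3 yields ℳ[f](s)
∫ over [0, 1) of t**(3/2)·t^(s-1) joins the sum
[1, 3/2) adds the kernel integral of 2*t**2
segment [3/2, 3) carries log(t)/t; integrate it
segment [3, ∞) carries t**(-4); integrate it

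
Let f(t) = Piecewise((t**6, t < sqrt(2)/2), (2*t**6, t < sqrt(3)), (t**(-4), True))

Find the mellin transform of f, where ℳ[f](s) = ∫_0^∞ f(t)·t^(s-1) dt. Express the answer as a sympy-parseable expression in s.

back out the power substitution: t**3 on [0, 1/2); 2*t**3 on [1/2, 3); t**(-2) on [3, ∞)
peel off the shared t-power: t on [0, 1/2); 2*t on [1/2, 3); t**(-4) on [3, ∞)
treat the 3 regions marked off by sqrt(2)/2, sqrt(3) separately and sum
∫ t**6·t^(s-1) over [0, sqrt(2)/2)
segment [sqrt(2)/2, sqrt(3)) carries 2*t**6; integrate it
on [sqrt(3), ∞): add ∫ t**(-4)·t^(s-1) dt

(3880*6**(s/2)*s - 15600*6**(s/2) - 9*s + 36)/(72*2**(s/2)*(s**2 + 2*s - 24))
  -6 < Re(s) < 4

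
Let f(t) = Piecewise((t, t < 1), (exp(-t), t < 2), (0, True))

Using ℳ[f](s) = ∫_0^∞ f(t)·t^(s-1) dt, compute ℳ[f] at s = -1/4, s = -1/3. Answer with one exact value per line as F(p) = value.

split f at 1: ℳ[f](s) collects 2 kernel integrals
the [0, 1) slice contributes ∫ t·t^(s-1) dt
∫ over [1, 2) of exp(-t)·t^(s-1) joins the sum

F(-1/4) = -uppergamma(-1/4, 2) + uppergamma(-1/4, 1) + 4/3
F(-1/3) = -uppergamma(-1/3, 2) + uppergamma(-1/3, 1) + 3/2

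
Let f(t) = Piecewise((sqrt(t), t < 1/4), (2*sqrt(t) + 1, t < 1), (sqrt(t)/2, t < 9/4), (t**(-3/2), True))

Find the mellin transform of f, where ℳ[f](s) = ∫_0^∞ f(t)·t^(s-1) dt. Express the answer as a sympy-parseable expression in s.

invert the power substitution to get t on [0, 1/2); 2*t + 1 on [1/2, 1); t/2 on [1, 3/2); …
split f at 1/4, 1, 9/4: ℳ[f](s) collects 4 kernel integrals
segment 0 to 1/4 holds sqrt(t); add its integral
piece [1/4, 1): integrate (2*sqrt(t) + 1) against the kernel
on [1, 9/4): add ∫ sqrt(t)/2·t^(s-1) dt
for t in [9/4, ∞): the term is ∫ t**(-3/2)·t^(s-1)

(270*2**(2*s)*s*(2*s - 3) + 54*2**(2*s)*(2*s - 3) + 81*3**(2*s)*s*(2*s - 3) - 32*9**s*s*(2*s + 1) - 162*s*(2*s - 3) - 108*s + 162)/(54*2**(2*s)*s*(2*s - 3)*(2*s + 1))
  -1/2 < Re(s) < 3/2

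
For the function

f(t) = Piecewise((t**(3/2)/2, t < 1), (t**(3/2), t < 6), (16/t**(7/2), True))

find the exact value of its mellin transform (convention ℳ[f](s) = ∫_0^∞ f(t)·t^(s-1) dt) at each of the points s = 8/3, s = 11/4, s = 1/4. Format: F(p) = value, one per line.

remove the shared t-power first: t/2 on [0, 1); t on [1, 6); 16/t**4 on [6, ∞)
reversing the common scale on t: t on [0, 1/2); 2*t on [1/2, 3); t**(-4) on [3, ∞)
summing 3 kernel integrals split by 1, 6 yields ℳ[f](s)
the [0, 1) slice contributes ∫ t**(3/2)/2·t^(s-1) dt
on [1, 6): add ∫ t**(3/2)·t^(s-1) dt
piece [6, ∞): integrate 16/t**(7/2) against the kernel

F(8/3) = -3/25 + 7856*6**(1/6)/25
F(11/4) = -2/17 + 47200*6**(1/4)/153
F(1/4) = -2/7 + 25300*6**(3/4)/7371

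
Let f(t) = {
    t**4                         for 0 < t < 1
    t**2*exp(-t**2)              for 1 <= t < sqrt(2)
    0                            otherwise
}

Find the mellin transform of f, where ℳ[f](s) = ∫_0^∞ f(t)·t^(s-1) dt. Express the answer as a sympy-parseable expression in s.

back out the power substitution: t**2 on [0, 1); t*exp(-t) on [1, 2)
peel off the shared t-power: t on [0, 1); exp(-t) on [1, 2)
f breaks at 1 into 2 integrals to sum
segment [0, 1) carries t**4; integrate it
[1, sqrt(2)) adds the kernel integral of t**2*exp(-t**2)

((s + 4)*uppergamma(s/2 + 1, 1) - (s + 4)*uppergamma(s/2 + 1, 2) + 2)/(2*(s + 4))
  Re(s) > -4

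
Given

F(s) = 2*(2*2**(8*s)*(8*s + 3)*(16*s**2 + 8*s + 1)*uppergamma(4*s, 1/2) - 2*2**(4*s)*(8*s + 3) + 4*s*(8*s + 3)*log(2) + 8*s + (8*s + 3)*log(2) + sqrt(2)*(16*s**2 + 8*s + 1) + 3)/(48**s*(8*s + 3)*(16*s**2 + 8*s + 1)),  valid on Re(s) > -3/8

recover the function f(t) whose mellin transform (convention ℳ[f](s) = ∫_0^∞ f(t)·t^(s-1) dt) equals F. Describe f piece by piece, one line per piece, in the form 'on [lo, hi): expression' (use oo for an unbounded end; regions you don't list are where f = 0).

on [0, 1/48): 3**(3/8)*t**(3/8)
on [1/48, 1/3): 3**(1/4)*t**(1/4)*log(3**(1/4)*t**(1/4))
on [1/3, oo): exp(-3**(1/4)*t**(1/4)/2)

reversing the common scale on t: t**(3/8) on [0, 1/16); t**(1/4)*log(t**(1/4)) on [1/16, 1); exp(-t**(1/4)/2) on [1, ∞)
back out the power substitution: t**(3/4) on [0, 1/4); sqrt(t)*log(sqrt(t)) on [1/4, 1); exp(-sqrt(t)/2) on [1, ∞)
undo the power substitution: t**(3/2) on [0, 1/2); t*log(t) on [1/2, 1); exp(-t/2) on [1, ∞)
treat the 3 regions marked off by 1/48, 1/3 separately and sum
∫ 3**(3/8)*t**(3/8)·t^(s-1) over [0, 1/48)
∫ 3**(1/4)*t**(1/4)*log(3**(1/4)*t**(1/4))·t^(s-1) over [1/48, 1/3)
for t in [1/3, ∞): the term is ∫ exp(-3**(1/4)*t**(1/4)/2)·t^(s-1)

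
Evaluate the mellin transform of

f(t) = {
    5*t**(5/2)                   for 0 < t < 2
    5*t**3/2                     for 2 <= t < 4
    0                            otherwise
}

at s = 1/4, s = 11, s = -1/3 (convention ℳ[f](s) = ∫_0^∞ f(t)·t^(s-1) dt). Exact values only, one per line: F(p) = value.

split f at 2: ℳ[f](s) collects 2 kernel integrals
for t in [0, 2): the term is ∫ 5*t**(5/2)·t^(s-1)
over [2, 4), the kernel integral of 5*t**3/2 enters the sum

F(1/4) = -80*2**(1/4)/13 + 80*2**(3/4)/11 + 640*sqrt(2)/13
F(11) = 81920*sqrt(2)/27 + 335523840/7
F(-1/3) = -15*2**(2/3)/4 + 120*2**(1/6)/13 + 30*2**(1/3)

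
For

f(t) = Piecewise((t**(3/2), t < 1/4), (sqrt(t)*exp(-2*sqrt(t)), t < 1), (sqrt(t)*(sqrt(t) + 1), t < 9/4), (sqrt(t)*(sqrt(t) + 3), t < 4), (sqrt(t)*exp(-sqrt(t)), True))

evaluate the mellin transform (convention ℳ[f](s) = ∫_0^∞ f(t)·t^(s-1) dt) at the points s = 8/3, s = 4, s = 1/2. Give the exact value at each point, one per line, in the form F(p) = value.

reversing the power substitution: t**3 on [0, 1/2); t*exp(-2*t) on [1/2, 1); t*(t + 1) on [1, 3/2); …
peel off the shared t-power: t**(5/2) on [0, 1/2); sqrt(t)*exp(-2*t) on [1/2, 1); sqrt(t)*(t + 1) on [1, 3/2); …
reversing the shared t-power: t**2 on [0, 1/2); exp(-2*t) on [1/2, 1); t + 1 on [1, 3/2); …
treat the 5 regions marked off by 1/4, 1, 9/4, 4 separately and sum
∫ t**(3/2)·t^(s-1) over [0, 1/4)
∫ over [1/4, 1) of sqrt(t)*exp(-2*sqrt(t))·t^(s-1) joins the sum
between 1 and 9/4 the integrand is sqrt(t)*(sqrt(t) + 1)·t^(s-1)
for t in [9/4, 4): the term is ∫ sqrt(t)*(sqrt(t) + 3)·t^(s-1)
on [4, ∞) integrate f = sqrt(t)*exp(-sqrt(t)) against the kernel

F(8/3) = 2**(2/3)*(-4811400*3**(1/3) - 20900*uppergamma(19/3, 2) - 393600*2**(1/3) + 627 + 20900*uppergamma(19/3, 1) + 63897600*2**(2/3) + 1337600*2**(1/3)*uppergamma(19/3, 2))/1337600
F(4) = (217009980*E + 267949573*exp(2) + 301364743680)*exp(-2)/506880
F(1/2) = exp(-1) + 9*exp(-2)/2 + 1075/96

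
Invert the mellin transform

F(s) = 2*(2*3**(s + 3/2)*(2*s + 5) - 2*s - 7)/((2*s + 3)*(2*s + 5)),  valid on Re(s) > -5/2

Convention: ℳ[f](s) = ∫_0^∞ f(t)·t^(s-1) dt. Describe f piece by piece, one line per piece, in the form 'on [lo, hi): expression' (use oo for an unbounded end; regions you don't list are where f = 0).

on [0, 1): t**(5/2)
on [1, 3): 2*t**(3/2)

strip the shared t-power: t**(3/2) on [0, 1); 2*sqrt(t) on [1, 3)
breakpoints 1: one integral from each of the 2 segments
piece [0, 1): integrate t**(5/2) against the kernel
piece [1, 3): integrate 2*t**(3/2) against the kernel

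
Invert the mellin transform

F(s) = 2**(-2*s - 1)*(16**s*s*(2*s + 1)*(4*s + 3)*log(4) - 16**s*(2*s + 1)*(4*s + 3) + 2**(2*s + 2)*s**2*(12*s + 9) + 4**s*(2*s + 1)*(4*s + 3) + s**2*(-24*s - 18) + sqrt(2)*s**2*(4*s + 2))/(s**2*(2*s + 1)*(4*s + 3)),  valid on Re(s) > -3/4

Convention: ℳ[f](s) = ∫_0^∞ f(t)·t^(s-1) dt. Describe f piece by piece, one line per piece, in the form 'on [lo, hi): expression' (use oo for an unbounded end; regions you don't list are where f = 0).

on [0, 1/4): t**(3/4)
on [1/4, 1): 3*sqrt(t)
on [1, 4): log(sqrt(t))

strip the power substitution: t**(3/2) on [0, 1/2); 3*t on [1/2, 1); log(t) on [1, 2)
decompose at 1/4, 1; ℳ[f](s) sums the 3 pieces' integrals
∫ t**(3/4)·t^(s-1) over [0, 1/4)
between 1/4 and 1 the integrand is 3*sqrt(t)·t^(s-1)
∫ log(sqrt(t))·t^(s-1) over [1, 4)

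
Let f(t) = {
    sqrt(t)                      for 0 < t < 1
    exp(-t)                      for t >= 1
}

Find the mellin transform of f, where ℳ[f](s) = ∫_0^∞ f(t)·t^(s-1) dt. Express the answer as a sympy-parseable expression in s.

breakpoints 1: one integral from each of the 2 segments
∫ over [0, 1) of sqrt(t)·t^(s-1) joins the sum
the [1, ∞) slice contributes ∫ exp(-t)·t^(s-1) dt

((2*s + 1)*uppergamma(s, 1) + 2)/(2*s + 1)
  Re(s) > -1/2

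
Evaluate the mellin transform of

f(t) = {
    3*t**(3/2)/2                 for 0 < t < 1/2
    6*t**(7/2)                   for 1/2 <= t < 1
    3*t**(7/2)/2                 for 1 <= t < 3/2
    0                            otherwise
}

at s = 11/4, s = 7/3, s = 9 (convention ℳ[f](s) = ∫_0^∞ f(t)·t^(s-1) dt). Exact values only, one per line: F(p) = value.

F(11/4) = 3*2**(3/4)/850 + 18/25 + 2187*2**(3/4)*3**(1/4)/1600
F(7/3) = 27*2**(1/6)/3220 + 27/35 + 2187*2**(1/6)*3**(5/6)/2240
F(9) = sqrt(2)/89600 + 9/25 + 1594323*sqrt(6)/204800

f breaks at 1/2, 1 into 3 integrals to sum
piece [0, 1/2): integrate 3*t**(3/2)/2 against the kernel
over [1/2, 1), the kernel integral of 6*t**(7/2) enters the sum
over [1, 3/2), the kernel integral of 3*t**(7/2)/2 enters the sum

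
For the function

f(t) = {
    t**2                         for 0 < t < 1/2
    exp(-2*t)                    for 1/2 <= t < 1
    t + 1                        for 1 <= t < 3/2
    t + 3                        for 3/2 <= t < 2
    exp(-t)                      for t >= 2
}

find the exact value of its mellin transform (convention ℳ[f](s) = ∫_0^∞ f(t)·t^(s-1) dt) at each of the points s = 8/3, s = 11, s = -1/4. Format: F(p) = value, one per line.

F(8/3) = 2**(1/3)*(-4158*3**(2/3) - 1596*2**(2/3) - 616*uppergamma(8/3, 2) + 33 + 616*uppergamma(8/3, 1) + 2464*2**(2/3)*uppergamma(8/3, 2) + 32928*2**(1/3))/4928
F(11) = (1035541011*exp(2) + 5642265772*E + 31395128134656)*exp(-2)/1171456
F(-1/4) = 2**(1/4)*(-196*sqrt(2) - 42*uppergamma(-1/4, 2) + 21*2**(3/4)*uppergamma(-1/4, 2) + 6 + 42*uppergamma(-1/4, 1) + 56*2**(3/4) + 112*3**(3/4))/42

slice at 1/2, 1, 3/2, 2, transform all 5 pieces, and sum them
between 0 and 1/2 the integrand is t**2·t^(s-1)
[1/2, 1) adds the kernel integral of exp(-2*t)
segment 1 to 3/2 holds (t + 1); add its integral
on [3/2, 2) integrate f = (t + 3) against the kernel
segment [2, ∞) carries exp(-t); integrate it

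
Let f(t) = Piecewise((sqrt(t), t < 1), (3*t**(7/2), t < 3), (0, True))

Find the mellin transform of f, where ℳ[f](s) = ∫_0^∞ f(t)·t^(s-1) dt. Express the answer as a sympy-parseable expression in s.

linearity at 1 turns ℳ[f](s) into 2 summed integrals
∫ sqrt(t)·t^(s-1) over [0, 1)
∫ 3*t**(7/2)·t^(s-1) over [1, 3)

2*(3**(s + 9/2)*(2*s + 1) - 4*s + 4)/((2*s + 1)*(2*s + 7))
  Re(s) > -1/2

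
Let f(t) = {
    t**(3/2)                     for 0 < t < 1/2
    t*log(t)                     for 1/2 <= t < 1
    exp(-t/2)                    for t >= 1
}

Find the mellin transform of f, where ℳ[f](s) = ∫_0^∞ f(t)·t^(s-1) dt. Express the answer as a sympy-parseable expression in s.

(2*2**(2*s)*(2*s + 3)*(s**2 + 2*s + 1)*uppergamma(s, 1/2) - 2*2**s*(2*s + 3) + s*(2*s + 3)*log(2) + 2*s + (2*s + 3)*log(2) + sqrt(2)*(s**2 + 2*s + 1) + 3)/(2*2**s*(2*s + 3)*(s**2 + 2*s + 1))
  Re(s) > -3/2

breakpoints 1/2, 1: one integral from each of the 3 segments
piece [0, 1/2): integrate t**(3/2) against the kernel
segment 1/2 to 1 holds t*log(t); add its integral
∫ over [1, ∞) of exp(-t/2)·t^(s-1) joins the sum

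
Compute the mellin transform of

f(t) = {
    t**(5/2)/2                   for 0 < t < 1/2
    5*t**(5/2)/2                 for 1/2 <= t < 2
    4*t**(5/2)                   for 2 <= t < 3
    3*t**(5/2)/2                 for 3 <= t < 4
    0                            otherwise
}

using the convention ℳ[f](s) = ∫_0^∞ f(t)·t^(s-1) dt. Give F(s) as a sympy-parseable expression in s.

(192*2**(2*s) - 2**(1/2 - s) - 24*2**(s + 1/2) + 90*3**(s + 1/2))/(2*(2*s + 5))
  Re(s) > -5/2

split f at 1/2, 2, 3: ℳ[f](s) collects 4 kernel integrals
[0, 1/2) adds the kernel integral of t**(5/2)/2
segment 1/2 to 2 holds 5*t**(5/2)/2; add its integral
between 2 and 3 the integrand is 4*t**(5/2)·t^(s-1)
for t in [3, 4): the term is ∫ 3*t**(5/2)/2·t^(s-1)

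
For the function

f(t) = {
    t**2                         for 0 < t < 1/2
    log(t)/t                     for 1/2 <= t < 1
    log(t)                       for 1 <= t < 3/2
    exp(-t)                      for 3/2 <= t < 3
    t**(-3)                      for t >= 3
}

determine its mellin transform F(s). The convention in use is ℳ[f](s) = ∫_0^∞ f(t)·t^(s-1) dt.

(108*2**s*s**2*(s - 3)*(s + 2)*(s**2 - 2*s + 1)*uppergamma(s, 3/2) - 108*2**s*s**2*(s - 3)*(s + 2)*(s**2 - 2*s + 1)*uppergamma(s, 3) - 108*2**s*s**2*(s - 3)*(s + 2) + 108*2**s*(s - 3)*(s + 2)*(s**2 - 2*s + 1) - 108*3**s*s*(s - 3)*(s + 2)*(s**2 - 2*s + 1)*log(2) + 108*3**s*s*(s - 3)*(s + 2)*(s**2 - 2*s + 1)*log(3) - 108*3**s*(s - 3)*(s + 2)*(s**2 - 2*s + 1) - 4*6**s*s**2*(s + 2)*(s**2 - 2*s + 1) + 216*s**3*(s - 3)*(s + 2)*log(2) - 216*s**2*(s - 3)*(s + 2)*log(2) + 216*s**2*(s - 3)*(s + 2) + 27*s**2*(s - 3)*(s**2 - 2*s + 1))/(108*2**s*s**2*(s - 3)*(s + 2)*(s**2 - 2*s + 1))
  -2 < Re(s) < 3

the 5 pieces separated at 1/2, 1, 3/2, 3 each add one integral
over [0, 1/2), the kernel integral of t**2 enters the sum
the [1/2, 1) slice contributes ∫ log(t)/t·t^(s-1) dt
[1, 3/2) adds the kernel integral of log(t)
∫ over [3/2, 3) of exp(-t)·t^(s-1) joins the sum
on [3, ∞): add ∫ t**(-3)·t^(s-1) dt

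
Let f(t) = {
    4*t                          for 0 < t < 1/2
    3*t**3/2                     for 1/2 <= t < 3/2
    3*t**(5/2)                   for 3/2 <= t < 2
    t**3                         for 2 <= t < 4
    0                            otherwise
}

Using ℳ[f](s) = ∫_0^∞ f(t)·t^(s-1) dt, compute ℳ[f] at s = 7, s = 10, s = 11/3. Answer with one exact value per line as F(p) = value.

F(7) = -59049*sqrt(6)/9728 + 3072*sqrt(2)/19 + 13409773/128
F(10) = -1594323*sqrt(6)/102400 + 24576*sqrt(2)/25 + 6046602061785/1171456
F(11/3) = -48*2**(2/3)/5 - 6561*2**(5/6)*3**(1/6)/2368 + 6561*2**(1/3)*3**(2/3)/5120 + 1152*2**(1/6)/37 + 44041089*2**(1/3)/35840

along the cuts 1/2, 3/2, 2, ℳ[f](s) splits into 4 integrals
between 0 and 1/2 the integrand is 4*t·t^(s-1)
segment 1/2 to 3/2 holds 3*t**3/2; add its integral
over [3/2, 2), the kernel integral of 3*t**(5/2) enters the sum
piece [2, 4): integrate t**3 against the kernel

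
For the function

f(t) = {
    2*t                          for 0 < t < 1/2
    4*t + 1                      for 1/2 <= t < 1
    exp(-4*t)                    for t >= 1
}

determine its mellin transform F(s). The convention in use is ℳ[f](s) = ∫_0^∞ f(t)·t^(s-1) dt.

back out the common scale on t: t on [0, 1); 2*t + 1 on [1, 2); exp(-2*t) on [2, ∞)
integrate the 3 segments split at 1/2, 1, then add the results
[0, 1/2) adds the kernel integral of 2*t
segment [1/2, 1) carries (4*t + 1); integrate it
∫ exp(-4*t)·t^(s-1) over [1, ∞)

(2**s*s*(s + 1)*uppergamma(s, 4) - 2*4**s*s - 4**s + 5*8**s*s + 8**s)/(8**s*s*(s + 1))
  Re(s) > -1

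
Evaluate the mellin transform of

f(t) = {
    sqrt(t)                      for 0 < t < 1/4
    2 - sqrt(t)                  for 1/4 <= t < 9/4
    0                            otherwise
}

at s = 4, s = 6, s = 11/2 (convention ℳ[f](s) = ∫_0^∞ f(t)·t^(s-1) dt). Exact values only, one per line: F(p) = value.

reversing the power substitution: t on [0, 1/2); 2 - t on [1/2, 3/2)
f breaks at 1/4 into 2 integrals to sum
segment 0 to 1/4 holds sqrt(t); add its integral
∫ (2 - sqrt(t))·t^(s-1) over [1/4, 9/4)

F(4) = 9839/2304
F(6) = 2125757/159744
F(11/2) = 2657179/270336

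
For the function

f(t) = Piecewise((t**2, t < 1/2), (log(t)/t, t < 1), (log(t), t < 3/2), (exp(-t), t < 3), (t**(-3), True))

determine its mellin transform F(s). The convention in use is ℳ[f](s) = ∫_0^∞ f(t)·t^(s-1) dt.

(108*2**s*s**2*(s - 3)*(s + 2)*(s**2 - 2*s + 1)*uppergamma(s, 3/2) - 108*2**s*s**2*(s - 3)*(s + 2)*(s**2 - 2*s + 1)*uppergamma(s, 3) - 108*2**s*s**2*(s - 3)*(s + 2) + 108*2**s*(s - 3)*(s + 2)*(s**2 - 2*s + 1) - 108*3**s*s*(s - 3)*(s + 2)*(s**2 - 2*s + 1)*log(2) + 108*3**s*s*(s - 3)*(s + 2)*(s**2 - 2*s + 1)*log(3) - 108*3**s*(s - 3)*(s + 2)*(s**2 - 2*s + 1) - 4*6**s*s**2*(s + 2)*(s**2 - 2*s + 1) + 216*s**3*(s - 3)*(s + 2)*log(2) - 216*s**2*(s - 3)*(s + 2)*log(2) + 216*s**2*(s - 3)*(s + 2) + 27*s**2*(s - 3)*(s**2 - 2*s + 1))/(108*2**s*s**2*(s - 3)*(s + 2)*(s**2 - 2*s + 1))
  -2 < Re(s) < 3

treat the 5 regions marked off by 1/2, 1, 3/2, 3 separately and sum
between 0 and 1/2 the integrand is t**2·t^(s-1)
on [1/2, 1) integrate f = log(t)/t against the kernel
on [1, 3/2) integrate f = log(t) against the kernel
segment [3/2, 3) carries exp(-t); integrate it
piece [3, ∞): integrate t**(-3) against the kernel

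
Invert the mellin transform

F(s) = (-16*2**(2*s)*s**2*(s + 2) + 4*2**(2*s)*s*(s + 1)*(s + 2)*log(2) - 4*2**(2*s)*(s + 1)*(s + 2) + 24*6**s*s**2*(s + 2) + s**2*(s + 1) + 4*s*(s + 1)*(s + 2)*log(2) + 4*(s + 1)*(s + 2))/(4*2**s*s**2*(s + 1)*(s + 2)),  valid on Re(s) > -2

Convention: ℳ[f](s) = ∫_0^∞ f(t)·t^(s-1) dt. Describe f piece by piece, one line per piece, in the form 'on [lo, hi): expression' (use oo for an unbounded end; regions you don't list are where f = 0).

integrate the 3 segments split at 1/2, 2, then add the results
piece [0, 1/2): integrate t**2 against the kernel
∫ over [1/2, 2) of log(t)·t^(s-1) joins the sum
for t in [2, 3): the term is ∫ 2*t·t^(s-1)

on [0, 1/2): t**2
on [1/2, 2): log(t)
on [2, 3): 2*t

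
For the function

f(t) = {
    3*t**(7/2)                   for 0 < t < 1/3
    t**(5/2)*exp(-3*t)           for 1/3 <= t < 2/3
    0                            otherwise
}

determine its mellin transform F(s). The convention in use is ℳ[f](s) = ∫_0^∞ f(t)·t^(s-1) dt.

undo the shared t-power: 3*t**3 on [0, 1/3); t**2*exp(-3*t) on [1/3, 2/3)
remove the shared t-power first: 3*t on [0, 1/3); exp(-3*t) on [1/3, 2/3)
remove the common scale on t first: t on [0, 1); exp(-t) on [1, 2)
slice at 1/3, transform all 2 pieces, and sum them
segment 0 to 1/3 holds 3*t**(7/2); add its integral
on [1/3, 2/3): add ∫ t**(5/2)*exp(-3*t)·t^(s-1) dt

3**(-s - 5/2)*((s + 7/2)*uppergamma(s + 5/2, 1) - (s + 7/2)*uppergamma(s + 5/2, 2) + 1)/(s + 7/2)
  Re(s) > -7/2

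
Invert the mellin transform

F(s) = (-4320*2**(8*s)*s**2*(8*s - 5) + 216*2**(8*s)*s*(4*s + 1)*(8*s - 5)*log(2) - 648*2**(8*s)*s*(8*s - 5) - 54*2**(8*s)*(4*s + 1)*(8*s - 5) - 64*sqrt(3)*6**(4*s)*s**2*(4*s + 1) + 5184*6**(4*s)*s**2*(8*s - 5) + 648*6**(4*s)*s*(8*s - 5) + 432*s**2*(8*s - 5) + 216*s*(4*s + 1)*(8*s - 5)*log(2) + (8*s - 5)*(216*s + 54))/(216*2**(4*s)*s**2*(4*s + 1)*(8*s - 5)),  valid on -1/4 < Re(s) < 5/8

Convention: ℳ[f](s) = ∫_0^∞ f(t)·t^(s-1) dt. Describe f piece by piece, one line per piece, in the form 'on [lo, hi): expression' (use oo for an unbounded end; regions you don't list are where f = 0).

invert the power substitution to get sqrt(t) on [0, 1/4); log(sqrt(t)) on [1/4, 4); sqrt(t) + 3 on [4, 9); …
peel off the power substitution: t on [0, 1/2); log(t) on [1/2, 2); t + 3 on [2, 3); …
the 4 pieces separated at 1/16, 16, 81 each add one integral
the [0, 1/16) slice contributes ∫ t**(1/4)·t^(s-1) dt
on [1/16, 16) integrate f = log(t**(1/4)) against the kernel
on [16, 81) integrate f = (t**(1/4) + 3) against the kernel
segment [81, ∞) carries t**(-5/8); integrate it

on [0, 1/16): t**(1/4)
on [1/16, 16): log(t**(1/4))
on [16, 81): t**(1/4) + 3
on [81, oo): t**(-5/8)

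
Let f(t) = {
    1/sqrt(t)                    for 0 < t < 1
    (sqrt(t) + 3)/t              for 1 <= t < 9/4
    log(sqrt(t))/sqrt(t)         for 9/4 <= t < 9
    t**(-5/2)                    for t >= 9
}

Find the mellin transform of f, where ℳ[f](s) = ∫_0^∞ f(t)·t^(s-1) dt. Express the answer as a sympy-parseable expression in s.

undo the shared t-power: sqrt(t) on [0, 1); sqrt(t) + 3 on [1, 9/4); sqrt(t)*log(sqrt(t)) on [9/4, 9); …
undo the power substitution: t on [0, 1); t + 3 on [1, 3/2); t*log(t) on [3/2, 3); …
summing 4 kernel integrals split by 1, 9/4, 9 yields ℳ[f](s)
on [0, 1): add ∫ 1/sqrt(t)·t^(s-1) dt
the [1, 9/4) slice contributes ∫ (sqrt(t) + 3)/t·t^(s-1) dt
piece [9/4, 9): integrate log(sqrt(t))/sqrt(t) against the kernel
between 9 and ∞ the integrand is t**(-5/2)·t^(s-1)

2**(2 - 2*s)*(-324*2**(2*s - 2)*(s - 1)*(2*s - 5)*(4*s + 4*(s - 1)**2 - 3) - 162*2**(2*s - 2)*(2*s - 5)*(4*s + 4*(s - 1)**2 - 3) - 324*3**(2*s - 2)*(s - 1)**2*(2*s - 5)*(2*s - 1)*log(3) + 324*3**(2*s - 2)*(s - 1)**2*(2*s - 5)*(2*s - 1)*log(2) - 162*3**(2*s - 2)*(s - 1)*(2*s - 5)*(2*s - 1)*log(3) + 162*3**(2*s - 2)*(s - 1)*(2*s - 5)*(2*s - 1)*log(2) + 162*3**(2*s - 2)*(s - 1)*(2*s - 5)*(2*s - 1) + 486*3**(2*s - 2)*(s - 1)*(2*s - 5)*(4*s + 4*(s - 1)**2 - 3) + 162*3**(2*s - 2)*(2*s - 5)*(4*s + 4*(s - 1)**2 - 3) + 648*6**(2*s - 2)*(s - 1)**2*(2*s - 5)*(2*s - 1)*log(3) - 324*6**(2*s - 2)*(s - 1)*(2*s - 5)*(2*s - 1) + 324*6**(2*s - 2)*(s - 1)*(2*s - 5)*(2*s - 1)*log(3) - 4*6**(2*s - 2)*(s - 1)*(2*s - 1)*(4*s + 4*(s - 1)**2 - 3))/(54*(s - 1)*(2*s - 5)*(2*s - 1)*(4*s + 4*(s - 1)**2 - 3))
  1/2 < Re(s) < 5/2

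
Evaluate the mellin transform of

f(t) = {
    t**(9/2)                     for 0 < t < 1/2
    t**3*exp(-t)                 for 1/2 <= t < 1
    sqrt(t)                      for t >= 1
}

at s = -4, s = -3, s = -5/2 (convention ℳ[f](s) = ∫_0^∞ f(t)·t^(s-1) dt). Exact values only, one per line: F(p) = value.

peel off the shared t-power: t**(7/2) on [0, 1/2); t**2*exp(-t) on [1/2, 1); 1/sqrt(t) on [1, ∞)
back out the shared t-power: t**(5/2) on [0, 1/2); t*exp(-t) on [1/2, 1); t**(-3/2) on [1, ∞)
back out the shared t-power: t**(3/2) on [0, 1/2); exp(-t) on [1/2, 1); t**(-5/2) on [1, ∞)
linearity at 1/2, 1 turns ℳ[f](s) into 3 summed integrals
between 0 and 1/2 the integrand is t**(9/2)·t^(s-1)
for t in [1/2, 1): the term is ∫ t**3*exp(-t)·t^(s-1)
the [1, ∞) slice contributes ∫ sqrt(t)·t^(s-1) dt

F(-4) = -expint(2, 1) + 2/7 + 2*expint(2, 1/2) + sqrt(2)
F(-3) = Ei(-1) + sqrt(2)/6 + 2/5 - Ei(-1/2)
F(-5/2) = -sqrt(pi)*erfc(1) + sqrt(pi)*erfc(sqrt(2)/2) + 5/8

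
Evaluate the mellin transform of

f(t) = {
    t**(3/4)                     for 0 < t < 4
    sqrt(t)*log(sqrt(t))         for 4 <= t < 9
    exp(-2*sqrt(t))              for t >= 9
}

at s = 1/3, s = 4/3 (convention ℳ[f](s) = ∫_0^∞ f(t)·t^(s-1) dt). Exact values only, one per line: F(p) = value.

F(1/3) = -54*3**(2/3)/25 + 2**(1/3)*uppergamma(2/3, 6) + 36*2**(2/3)/25 + 48*2**(1/6)/13 + log(3**(18*3**(2/3)/5)/2**(12*2**(2/3)/5))
F(4/3) = -486*3**(2/3)/121 - 48*2**(2/3)*log(2)/11 + 2**(1/3)*uppergamma(8/3, 6)/4 + 144*2**(2/3)/121 + 192*2**(1/6)/25 + 162*3**(2/3)*log(3)/11

remove the power substitution first: t**(3/2) on [0, 2); t*log(t) on [2, 3); exp(-2*t) on [3, ∞)
the 3 pieces separated at 4, 9 each add one integral
segment 0 to 4 holds t**(3/4); add its integral
the [4, 9) slice contributes ∫ sqrt(t)*log(sqrt(t))·t^(s-1) dt
between 9 and ∞ the integrand is exp(-2*sqrt(t))·t^(s-1)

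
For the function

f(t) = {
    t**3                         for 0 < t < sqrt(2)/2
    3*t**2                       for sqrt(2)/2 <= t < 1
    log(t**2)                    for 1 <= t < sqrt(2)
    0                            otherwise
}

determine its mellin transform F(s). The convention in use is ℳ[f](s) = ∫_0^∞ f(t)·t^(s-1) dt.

remove the power substitution first: t**(3/2) on [0, 1/2); 3*t on [1/2, 1); log(t) on [1, 2)
decompose at sqrt(2)/2, 1; ℳ[f](s) sums the 3 pieces' integrals
for t in [0, sqrt(2)/2): the term is ∫ t**3·t^(s-1)
over [sqrt(2)/2, 1), the kernel integral of 3*t**2 enters the sum
over [1, sqrt(2)), the kernel integral of log(t**2) enters the sum

(sqrt(2)/2)**s*(12*2**(s/2)*s**2*(s + 3) + 8*2**(s/2)*(s + 2)*(s + 3) + 4*2**s*s*(s + 2)*(s + 3)*log(2) - 8*2**s*(s + 2)*(s + 3) + sqrt(2)*s**2*(s + 2) - 6*s**2*(s + 3))/(4*s**2*(s + 2)*(s + 3))
  Re(s) > -3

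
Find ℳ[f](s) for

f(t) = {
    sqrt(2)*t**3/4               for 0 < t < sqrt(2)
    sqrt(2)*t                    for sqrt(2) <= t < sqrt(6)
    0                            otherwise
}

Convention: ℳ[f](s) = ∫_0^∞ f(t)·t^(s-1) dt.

the power substitution comes off first: sqrt(2)*t**(3/2)/4 on [0, 2); sqrt(2)*sqrt(t) on [2, 6)
back out the common scale on t: t**(3/2) on [0, 1); 2*sqrt(t) on [1, 3)
summing 2 kernel integrals split by sqrt(2) yields ℳ[f](s)
for t in [0, sqrt(2)): the term is ∫ sqrt(2)*t**3/4·t^(s-1)
on [sqrt(2), sqrt(6)): add ∫ sqrt(2)*t·t^(s-1) dt

2**(s/2)*(3**(s/2 + 1/2)*(2*s + 6) - s - 5)/((s + 1)*(s + 3))
  Re(s) > -3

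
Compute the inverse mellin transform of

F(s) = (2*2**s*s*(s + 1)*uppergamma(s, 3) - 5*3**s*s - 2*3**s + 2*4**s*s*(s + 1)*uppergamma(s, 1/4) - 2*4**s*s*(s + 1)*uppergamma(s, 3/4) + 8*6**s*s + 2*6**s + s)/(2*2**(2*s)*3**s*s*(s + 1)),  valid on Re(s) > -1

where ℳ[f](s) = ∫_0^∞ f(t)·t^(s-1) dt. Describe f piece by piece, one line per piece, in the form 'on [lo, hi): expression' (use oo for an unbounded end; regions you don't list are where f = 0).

the common scale on t comes off first: 2*t on [0, 1/4); exp(-t) on [1/4, 3/4); 2*t + 1 on [3/4, 3/2); …
strip the common scale on t: t on [0, 1/2); exp(-t/2) on [1/2, 3/2); t + 1 on [3/2, 3); …
split f at 1/12, 1/4, 1/2: ℳ[f](s) collects 4 kernel integrals
segment 0 to 1/12 holds 6*t; add its integral
on [1/12, 1/4) integrate f = exp(-3*t) against the kernel
on [1/4, 1/2): add ∫ (6*t + 1)·t^(s-1) dt
over [1/2, ∞), the kernel integral of exp(-6*t) enters the sum

on [0, 1/12): 6*t
on [1/12, 1/4): exp(-3*t)
on [1/4, 1/2): 6*t + 1
on [1/2, oo): exp(-6*t)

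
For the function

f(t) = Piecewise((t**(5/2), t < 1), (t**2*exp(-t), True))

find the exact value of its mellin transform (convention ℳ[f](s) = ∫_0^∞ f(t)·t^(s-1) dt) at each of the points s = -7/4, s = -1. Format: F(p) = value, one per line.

strip the power substitution: t**(5/4) on [0, 1); t*exp(-sqrt(t)) on [1, ∞)
undo the shared t-power: t**(1/4) on [0, 1); exp(-sqrt(t)) on [1, ∞)
peel off the power substitution: sqrt(t) on [0, 1); exp(-t) on [1, ∞)
f breaks at 1 into 2 integrals to sum
segment 0 to 1 holds t**(5/2); add its integral
[1, ∞) adds the kernel integral of t**2*exp(-t)

F(-7/4) = uppergamma(1/4, 1) + 4/3
F(-1) = exp(-1) + 2/3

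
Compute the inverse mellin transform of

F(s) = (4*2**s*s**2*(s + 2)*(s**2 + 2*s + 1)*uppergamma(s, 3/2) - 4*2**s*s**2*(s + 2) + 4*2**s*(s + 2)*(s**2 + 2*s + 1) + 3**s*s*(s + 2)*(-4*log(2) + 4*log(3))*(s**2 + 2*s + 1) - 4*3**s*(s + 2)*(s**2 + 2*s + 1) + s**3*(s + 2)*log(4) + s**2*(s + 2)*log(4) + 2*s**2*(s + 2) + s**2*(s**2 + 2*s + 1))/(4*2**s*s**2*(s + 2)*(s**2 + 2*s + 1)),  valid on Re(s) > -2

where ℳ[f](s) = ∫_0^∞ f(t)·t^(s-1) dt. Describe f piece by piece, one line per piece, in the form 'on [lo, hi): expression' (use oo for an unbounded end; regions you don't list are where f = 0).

integrate the 4 segments split at 1/2, 1, 3/2, then add the results
piece [0, 1/2): integrate t**2 against the kernel
the [1/2, 1) slice contributes ∫ t*log(t)·t^(s-1) dt
segment 1 to 3/2 holds log(t); add its integral
for t in [3/2, ∞): the term is ∫ exp(-t)·t^(s-1)

on [0, 1/2): t**2
on [1/2, 1): t*log(t)
on [1, 3/2): log(t)
on [3/2, oo): exp(-t)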